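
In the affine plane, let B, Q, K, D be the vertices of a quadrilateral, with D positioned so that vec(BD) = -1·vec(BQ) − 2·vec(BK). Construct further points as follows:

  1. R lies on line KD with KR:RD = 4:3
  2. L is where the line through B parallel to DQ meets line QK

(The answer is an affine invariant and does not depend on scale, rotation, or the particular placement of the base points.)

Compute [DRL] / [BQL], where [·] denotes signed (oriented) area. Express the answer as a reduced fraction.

[DRL]:[BQL] = -12/7

Set B = (0, 0), Q = (1, 0), K = (0, 1), D = (-1, -2); any affine frame gives the same invariant.
1. R lies on line KD with KR:RD = 4:3 ⇒ R = (-4/7, -5/7)
2. L is where the line through B parallel to DQ meets line QK ⇒ L = (1/2, 1/2)
2·[DRL] = -6/7, 2·[BQL] = 1/2
[DRL]:[BQL] = -6/7:1/2 = -12/7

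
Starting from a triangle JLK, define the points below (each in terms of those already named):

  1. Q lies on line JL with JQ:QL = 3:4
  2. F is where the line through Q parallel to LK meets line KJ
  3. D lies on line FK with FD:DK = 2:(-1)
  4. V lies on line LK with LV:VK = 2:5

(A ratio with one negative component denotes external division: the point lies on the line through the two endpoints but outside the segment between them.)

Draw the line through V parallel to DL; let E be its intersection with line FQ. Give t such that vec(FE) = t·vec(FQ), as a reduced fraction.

t = 4

Assign J = (0, 0), L = (1, 0), K = (0, 1) — the answer is frame-independent, so this choice is without loss of generality.
1. Q lies on line JL with JQ:QL = 3:4 ⇒ Q = (3/7, 0)
2. F is where the line through Q parallel to LK meets line KJ ⇒ F = (0, 3/7)
3. D lies on line FK with FD:DK = 2:(-1) ⇒ D = (0, 11/7)
4. V lies on line LK with LV:VK = 2:5 ⇒ V = (5/7, 2/7)
through V parallel to DL: direction (1, -11/7); meets FQ at E = (12/7, -9/7)
E = F + t·(Q−F) with t = 4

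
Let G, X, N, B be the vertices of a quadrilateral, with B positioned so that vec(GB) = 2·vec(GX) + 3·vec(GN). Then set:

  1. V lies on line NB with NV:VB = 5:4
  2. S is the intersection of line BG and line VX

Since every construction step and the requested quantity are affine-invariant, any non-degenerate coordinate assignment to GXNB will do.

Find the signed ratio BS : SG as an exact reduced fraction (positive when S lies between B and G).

Assign G = (0, 0), X = (1, 0), N = (0, 1), B = (2, 3) — the answer is frame-independent, so this choice is without loss of generality.
1. V lies on line NB with NV:VB = 5:4 ⇒ V = (10/9, 19/9)
2. S is the intersection of line BG and line VX ⇒ S = (38/35, 57/35)
S = B + t·(G−B) with t = 16/35, so BS:SG = t:(1−t) = 16/35:19/35

BS:SG = 16/19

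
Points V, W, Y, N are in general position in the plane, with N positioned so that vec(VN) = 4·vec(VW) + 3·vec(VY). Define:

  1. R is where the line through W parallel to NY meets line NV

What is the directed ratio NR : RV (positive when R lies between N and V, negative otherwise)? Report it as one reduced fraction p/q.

Work in coordinates with V = (0, 0), W = (1, 0), Y = (0, 1), N = (4, 3).
1. R is where the line through W parallel to NY meets line NV ⇒ R = (-2, -3/2)
R = N + t·(V−N) with t = 3/2, so NR:RV = t:(1−t) = 3/2:-1/2

NR:RV = -3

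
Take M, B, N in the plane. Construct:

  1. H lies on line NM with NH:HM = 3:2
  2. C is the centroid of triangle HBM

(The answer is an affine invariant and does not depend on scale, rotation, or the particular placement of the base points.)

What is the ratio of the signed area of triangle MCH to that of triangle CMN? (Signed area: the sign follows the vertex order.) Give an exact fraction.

Set M = (0, 0), B = (1, 0), N = (0, 1); any affine frame gives the same invariant.
1. H lies on line NM with NH:HM = 3:2 ⇒ H = (0, 2/5)
2. C is the centroid of triangle HBM ⇒ C = (1/3, 2/15)
2·[MCH] = 2/15, 2·[CMN] = -1/3
[MCH]:[CMN] = 2/15:-1/3 = -2/5

[MCH]:[CMN] = -2/5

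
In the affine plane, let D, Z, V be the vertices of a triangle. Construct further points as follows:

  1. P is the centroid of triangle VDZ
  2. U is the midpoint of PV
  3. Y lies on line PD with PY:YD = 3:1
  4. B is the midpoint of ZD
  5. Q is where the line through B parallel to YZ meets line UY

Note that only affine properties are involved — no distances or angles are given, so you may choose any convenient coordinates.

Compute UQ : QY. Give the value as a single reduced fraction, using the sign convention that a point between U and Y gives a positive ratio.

Set D = (0, 0), Z = (1, 0), V = (0, 1); any affine frame gives the same invariant.
1. P is the centroid of triangle VDZ ⇒ P = (1/3, 1/3)
2. U is the midpoint of PV ⇒ U = (1/6, 2/3)
3. Y lies on line PD with PY:YD = 3:1 ⇒ Y = (1/12, 1/12)
4. B is the midpoint of ZD ⇒ B = (1/2, 0)
5. Q is where the line through B parallel to YZ meets line UY ⇒ Q = (1/13, 1/26)
Q = U + t·(Y−U) with t = 14/13, so UQ:QY = t:(1−t) = 14/13:-1/13

UQ:QY = -14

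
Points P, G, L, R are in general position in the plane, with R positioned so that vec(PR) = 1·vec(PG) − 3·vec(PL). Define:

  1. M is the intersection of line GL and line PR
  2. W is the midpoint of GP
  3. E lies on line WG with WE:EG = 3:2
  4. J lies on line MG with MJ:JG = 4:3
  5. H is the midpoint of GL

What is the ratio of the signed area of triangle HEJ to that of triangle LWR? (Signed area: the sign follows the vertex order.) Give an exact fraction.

Work in coordinates with P = (0, 0), G = (1, 0), L = (0, 1), R = (1, -3).
1. M is the intersection of line GL and line PR ⇒ M = (-1/2, 3/2)
2. W is the midpoint of GP ⇒ W = (1/2, 0)
3. E lies on line WG with WE:EG = 3:2 ⇒ E = (4/5, 0)
4. J lies on line MG with MJ:JG = 4:3 ⇒ J = (5/14, 9/14)
5. H is the midpoint of GL ⇒ H = (1/2, 1/2)
2·[HEJ] = -1/35, 2·[LWR] = -1
[HEJ]:[LWR] = -1/35:-1 = 1/35

[HEJ]:[LWR] = 1/35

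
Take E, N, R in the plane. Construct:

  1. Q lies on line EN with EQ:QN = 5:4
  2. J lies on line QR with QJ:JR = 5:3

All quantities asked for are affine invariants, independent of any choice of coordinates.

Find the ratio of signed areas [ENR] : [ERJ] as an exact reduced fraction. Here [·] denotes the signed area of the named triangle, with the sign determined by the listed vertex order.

[ENR]:[ERJ] = -24/5

Work in coordinates with E = (0, 0), N = (1, 0), R = (0, 1).
1. Q lies on line EN with EQ:QN = 5:4 ⇒ Q = (5/9, 0)
2. J lies on line QR with QJ:JR = 5:3 ⇒ J = (5/24, 5/8)
2·[ENR] = 1, 2·[ERJ] = -5/24
[ENR]:[ERJ] = 1:-5/24 = -24/5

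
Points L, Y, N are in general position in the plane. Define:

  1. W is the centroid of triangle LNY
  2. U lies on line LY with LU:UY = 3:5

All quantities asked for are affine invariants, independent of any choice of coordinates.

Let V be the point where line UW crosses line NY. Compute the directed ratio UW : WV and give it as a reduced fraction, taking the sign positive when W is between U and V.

Set L = (0, 0), Y = (1, 0), N = (0, 1); any affine frame gives the same invariant.
1. W is the centroid of triangle LNY ⇒ W = (1/3, 1/3)
2. U lies on line LY with LU:UY = 3:5 ⇒ U = (3/8, 0)
line UW meets NY at V = (2/7, 5/7)
W = U + t·(V−U) with t = 7/15, so UW:WV = 7/15:8/15

UW:WV = 7/8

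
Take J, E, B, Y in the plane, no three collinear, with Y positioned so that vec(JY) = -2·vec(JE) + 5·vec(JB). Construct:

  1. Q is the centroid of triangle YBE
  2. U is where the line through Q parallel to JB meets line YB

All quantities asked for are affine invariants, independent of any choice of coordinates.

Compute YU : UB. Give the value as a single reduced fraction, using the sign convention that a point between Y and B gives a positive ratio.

YU:UB = 5

Choose coordinates J = (0, 0), E = (1, 0), B = (0, 1), Y = (-2, 5).
1. Q is the centroid of triangle YBE ⇒ Q = (-1/3, 2)
2. U is where the line through Q parallel to JB meets line YB ⇒ U = (-1/3, 5/3)
U = Y + t·(B−Y) with t = 5/6, so YU:UB = t:(1−t) = 5/6:1/6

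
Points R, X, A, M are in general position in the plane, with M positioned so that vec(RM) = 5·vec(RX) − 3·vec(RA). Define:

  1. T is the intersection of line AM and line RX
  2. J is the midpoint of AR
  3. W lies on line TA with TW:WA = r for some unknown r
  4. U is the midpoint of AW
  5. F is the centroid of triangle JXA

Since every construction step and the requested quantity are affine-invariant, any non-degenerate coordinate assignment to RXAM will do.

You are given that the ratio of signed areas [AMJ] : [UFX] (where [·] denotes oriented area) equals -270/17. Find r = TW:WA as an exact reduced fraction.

Set R = (0, 0), X = (1, 0), A = (0, 1), M = (5, -3); any affine frame gives the same invariant.
1. T is the intersection of line AM and line RX ⇒ T = (5/4, 0)
2. J is the midpoint of AR ⇒ J = (0, 1/2)
3. With TW:WA = r, write λ = r/(r+1) so W = T + λ·(A−T); W is affine-linear in λ
4. U is the midpoint of AW ⇒ U is an affine combination of earlier points and hence also affine-linear in λ
5. F is the centroid of triangle JXA ⇒ F = (1/3, 1/2)
Every point depending on W is an affine combination of W and λ-independent points, so each such coordinate is linear in λ; the λ² term in each signed area is a multiple of (A−T)×(A−T) = 0, so 2·[AMJ] and 2·[UFX] are each linear in λ. Evaluating at λ=0 and λ=1:
  2·[AMJ] = -5/2,   2·[UFX] = 1/48·λ + 7/48
So [AMJ]:[UFX] = (-5/2) / (1/48·λ + 7/48). Setting this equal to -270/17:
  -5/2 = -270/17·(1/48·λ + 7/48)  ⇒  λ = 5/9
Then r = λ/(1−λ) = (5/9)/(4/9) = 5/4. Check: with r = 5/4, W = (5/9, 5/9) and [AMJ]:[UFX] = -270/17 as required.

r = 5/4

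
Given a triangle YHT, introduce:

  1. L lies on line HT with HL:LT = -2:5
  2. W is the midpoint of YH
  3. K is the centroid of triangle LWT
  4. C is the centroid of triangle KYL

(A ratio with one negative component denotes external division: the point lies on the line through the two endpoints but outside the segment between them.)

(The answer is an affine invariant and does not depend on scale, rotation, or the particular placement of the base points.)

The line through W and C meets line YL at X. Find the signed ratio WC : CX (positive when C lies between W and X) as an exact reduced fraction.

WC:CX = 1/2

Work in coordinates with Y = (0, 0), H = (1, 0), T = (0, 1).
1. L lies on line HT with HL:LT = -2:5 ⇒ L = (5/3, -2/3)
2. W is the midpoint of YH ⇒ W = (1/2, 0)
3. K is the centroid of triangle LWT ⇒ K = (13/18, 1/9)
4. C is the centroid of triangle KYL ⇒ C = (43/54, -5/27)
line WC meets YL at X = (25/18, -5/9)
C = W + t·(X−W) with t = 1/3, so WC:CX = 1/3:2/3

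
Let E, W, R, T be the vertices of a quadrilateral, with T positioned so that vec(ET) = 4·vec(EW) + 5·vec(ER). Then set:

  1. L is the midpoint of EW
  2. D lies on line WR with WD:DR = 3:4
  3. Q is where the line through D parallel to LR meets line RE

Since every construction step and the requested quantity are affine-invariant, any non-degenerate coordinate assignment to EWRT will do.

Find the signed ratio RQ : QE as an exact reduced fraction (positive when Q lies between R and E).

RQ:QE = -4/11

Set E = (0, 0), W = (1, 0), R = (0, 1), T = (4, 5); any affine frame gives the same invariant.
1. L is the midpoint of EW ⇒ L = (1/2, 0)
2. D lies on line WR with WD:DR = 3:4 ⇒ D = (4/7, 3/7)
3. Q is where the line through D parallel to LR meets line RE ⇒ Q = (0, 11/7)
Q = R + t·(E−R) with t = -4/7, so RQ:QE = t:(1−t) = -4/7:11/7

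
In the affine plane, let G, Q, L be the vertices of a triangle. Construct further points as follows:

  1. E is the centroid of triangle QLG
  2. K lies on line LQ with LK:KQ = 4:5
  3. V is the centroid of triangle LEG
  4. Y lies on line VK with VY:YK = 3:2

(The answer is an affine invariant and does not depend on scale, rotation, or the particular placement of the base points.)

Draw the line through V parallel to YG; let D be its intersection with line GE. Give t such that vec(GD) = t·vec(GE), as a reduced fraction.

t = -11/9

Set G = (0, 0), Q = (1, 0), L = (0, 1); any affine frame gives the same invariant.
1. E is the centroid of triangle QLG ⇒ E = (1/3, 1/3)
2. K lies on line LQ with LK:KQ = 4:5 ⇒ K = (4/9, 5/9)
3. V is the centroid of triangle LEG ⇒ V = (1/9, 4/9)
4. Y lies on line VK with VY:YK = 3:2 ⇒ Y = (14/45, 23/45)
through V parallel to YG: direction (-14/45, -23/45); meets GE at D = (-11/27, -11/27)
D = G + t·(E−G) with t = -11/9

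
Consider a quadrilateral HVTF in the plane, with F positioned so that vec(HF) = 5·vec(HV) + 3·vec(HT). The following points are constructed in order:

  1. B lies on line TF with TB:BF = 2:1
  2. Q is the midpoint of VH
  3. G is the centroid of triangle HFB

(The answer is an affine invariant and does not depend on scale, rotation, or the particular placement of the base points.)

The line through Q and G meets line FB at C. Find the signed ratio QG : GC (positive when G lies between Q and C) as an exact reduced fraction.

Choose coordinates H = (0, 0), V = (1, 0), T = (0, 1), F = (5, 3).
1. B lies on line TF with TB:BF = 2:1 ⇒ B = (10/3, 7/3)
2. Q is the midpoint of VH ⇒ Q = (1/2, 0)
3. G is the centroid of triangle HFB ⇒ G = (25/9, 16/9)
line QG meets FB at C = (95/26, 32/13)
G = Q + t·(C−Q) with t = 13/18, so QG:GC = 13/18:5/18

QG:GC = 13/5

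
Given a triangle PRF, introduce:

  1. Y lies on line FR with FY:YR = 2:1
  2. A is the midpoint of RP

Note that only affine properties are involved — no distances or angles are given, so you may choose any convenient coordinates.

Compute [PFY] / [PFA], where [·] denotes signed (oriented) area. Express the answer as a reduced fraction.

[PFY]:[PFA] = 4/3

Choose coordinates P = (0, 0), R = (1, 0), F = (0, 1).
1. Y lies on line FR with FY:YR = 2:1 ⇒ Y = (2/3, 1/3)
2. A is the midpoint of RP ⇒ A = (1/2, 0)
2·[PFY] = -2/3, 2·[PFA] = -1/2
[PFY]:[PFA] = -2/3:-1/2 = 4/3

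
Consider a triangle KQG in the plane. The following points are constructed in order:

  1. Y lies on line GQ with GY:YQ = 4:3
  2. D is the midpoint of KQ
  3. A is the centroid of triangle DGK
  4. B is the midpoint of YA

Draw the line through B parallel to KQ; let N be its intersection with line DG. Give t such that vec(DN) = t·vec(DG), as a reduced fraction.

t = 8/21

Work in coordinates with K = (0, 0), Q = (1, 0), G = (0, 1).
1. Y lies on line GQ with GY:YQ = 4:3 ⇒ Y = (4/7, 3/7)
2. D is the midpoint of KQ ⇒ D = (1/2, 0)
3. A is the centroid of triangle DGK ⇒ A = (1/6, 1/3)
4. B is the midpoint of YA ⇒ B = (31/84, 8/21)
through B parallel to KQ: direction (1, 0); meets DG at N = (13/42, 8/21)
N = D + t·(G−D) with t = 8/21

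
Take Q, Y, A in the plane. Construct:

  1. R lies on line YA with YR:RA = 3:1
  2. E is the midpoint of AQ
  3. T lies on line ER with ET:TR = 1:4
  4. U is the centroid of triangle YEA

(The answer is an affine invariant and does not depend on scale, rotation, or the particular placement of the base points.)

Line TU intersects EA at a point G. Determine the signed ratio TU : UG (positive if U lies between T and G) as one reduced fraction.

Assign Q = (0, 0), Y = (1, 0), A = (0, 1) — the answer is frame-independent, so this choice is without loss of generality.
1. R lies on line YA with YR:RA = 3:1 ⇒ R = (1/4, 3/4)
2. E is the midpoint of AQ ⇒ E = (0, 1/2)
3. T lies on line ER with ET:TR = 1:4 ⇒ T = (1/20, 11/20)
4. U is the centroid of triangle YEA ⇒ U = (1/3, 1/2)
line TU meets EA at G = (0, 19/34)
U = T + t·(G−T) with t = -17/3, so TU:UG = -17/3:20/3

TU:UG = -17/20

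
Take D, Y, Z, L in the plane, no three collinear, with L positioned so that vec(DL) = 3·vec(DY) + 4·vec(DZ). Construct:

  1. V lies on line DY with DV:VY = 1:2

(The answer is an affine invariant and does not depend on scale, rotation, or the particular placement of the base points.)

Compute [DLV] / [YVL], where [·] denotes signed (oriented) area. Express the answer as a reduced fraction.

Assign D = (0, 0), Y = (1, 0), Z = (0, 1), L = (3, 4) — the answer is frame-independent, so this choice is without loss of generality.
1. V lies on line DY with DV:VY = 1:2 ⇒ V = (1/3, 0)
2·[DLV] = -4/3, 2·[YVL] = -8/3
[DLV]:[YVL] = -4/3:-8/3 = 1/2

[DLV]:[YVL] = 1/2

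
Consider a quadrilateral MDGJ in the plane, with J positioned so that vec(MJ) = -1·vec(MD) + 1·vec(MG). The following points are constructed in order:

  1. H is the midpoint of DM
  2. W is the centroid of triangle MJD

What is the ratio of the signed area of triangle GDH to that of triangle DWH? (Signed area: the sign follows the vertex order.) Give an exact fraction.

Work in coordinates with M = (0, 0), D = (1, 0), G = (0, 1), J = (-1, 1).
1. H is the midpoint of DM ⇒ H = (1/2, 0)
2. W is the centroid of triangle MJD ⇒ W = (0, 1/3)
2·[GDH] = -1/2, 2·[DWH] = 1/6
[GDH]:[DWH] = -1/2:1/6 = -3

[GDH]:[DWH] = -3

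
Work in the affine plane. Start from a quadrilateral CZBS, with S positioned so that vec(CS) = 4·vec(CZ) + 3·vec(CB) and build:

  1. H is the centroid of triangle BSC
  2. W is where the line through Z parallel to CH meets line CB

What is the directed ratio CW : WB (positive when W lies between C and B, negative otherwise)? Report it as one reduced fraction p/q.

CW:WB = -1/2

Work in coordinates with C = (0, 0), Z = (1, 0), B = (0, 1), S = (4, 3).
1. H is the centroid of triangle BSC ⇒ H = (4/3, 4/3)
2. W is where the line through Z parallel to CH meets line CB ⇒ W = (0, -1)
W = C + t·(B−C) with t = -1, so CW:WB = t:(1−t) = -1:2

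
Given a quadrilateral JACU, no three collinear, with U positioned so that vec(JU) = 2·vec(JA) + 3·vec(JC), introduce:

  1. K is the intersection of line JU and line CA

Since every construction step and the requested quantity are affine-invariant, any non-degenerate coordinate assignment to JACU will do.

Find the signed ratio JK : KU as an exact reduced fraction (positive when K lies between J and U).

Choose coordinates J = (0, 0), A = (1, 0), C = (0, 1), U = (2, 3).
1. K is the intersection of line JU and line CA ⇒ K = (2/5, 3/5)
K = J + t·(U−J) with t = 1/5, so JK:KU = t:(1−t) = 1/5:4/5

JK:KU = 1/4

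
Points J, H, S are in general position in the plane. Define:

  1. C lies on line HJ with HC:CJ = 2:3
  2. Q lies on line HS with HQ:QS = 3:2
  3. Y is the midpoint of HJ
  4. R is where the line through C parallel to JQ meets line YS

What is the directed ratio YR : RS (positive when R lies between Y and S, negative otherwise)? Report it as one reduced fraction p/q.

YR:RS = -3/38

Assign J = (0, 0), H = (1, 0), S = (0, 1) — the answer is frame-independent, so this choice is without loss of generality.
1. C lies on line HJ with HC:CJ = 2:3 ⇒ C = (3/5, 0)
2. Q lies on line HS with HQ:QS = 3:2 ⇒ Q = (2/5, 3/5)
3. Y is the midpoint of HJ ⇒ Y = (1/2, 0)
4. R is where the line through C parallel to JQ meets line YS ⇒ R = (19/35, -3/35)
R = Y + t·(S−Y) with t = -3/35, so YR:RS = t:(1−t) = -3/35:38/35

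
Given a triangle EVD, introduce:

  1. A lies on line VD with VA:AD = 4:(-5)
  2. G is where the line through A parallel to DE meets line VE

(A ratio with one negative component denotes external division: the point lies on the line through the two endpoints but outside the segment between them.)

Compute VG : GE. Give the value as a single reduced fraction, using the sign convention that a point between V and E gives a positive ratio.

Assign E = (0, 0), V = (1, 0), D = (0, 1) — the answer is frame-independent, so this choice is without loss of generality.
1. A lies on line VD with VA:AD = 4:(-5) ⇒ A = (5, -4)
2. G is where the line through A parallel to DE meets line VE ⇒ G = (5, 0)
G = V + t·(E−V) with t = -4, so VG:GE = t:(1−t) = -4:5

VG:GE = -4/5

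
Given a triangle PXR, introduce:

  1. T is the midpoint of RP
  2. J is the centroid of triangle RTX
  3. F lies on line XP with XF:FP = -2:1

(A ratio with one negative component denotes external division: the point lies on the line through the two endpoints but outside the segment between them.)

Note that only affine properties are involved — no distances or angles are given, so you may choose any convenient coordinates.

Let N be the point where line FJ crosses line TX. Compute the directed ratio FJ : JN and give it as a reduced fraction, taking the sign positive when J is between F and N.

FJ:JN = -7

Choose coordinates P = (0, 0), X = (1, 0), R = (0, 1).
1. T is the midpoint of RP ⇒ T = (0, 1/2)
2. J is the centroid of triangle RTX ⇒ J = (1/3, 1/2)
3. F lies on line XP with XF:FP = -2:1 ⇒ F = (-1, 0)
line FJ meets TX at N = (1/7, 3/7)
J = F + t·(N−F) with t = 7/6, so FJ:JN = 7/6:-1/6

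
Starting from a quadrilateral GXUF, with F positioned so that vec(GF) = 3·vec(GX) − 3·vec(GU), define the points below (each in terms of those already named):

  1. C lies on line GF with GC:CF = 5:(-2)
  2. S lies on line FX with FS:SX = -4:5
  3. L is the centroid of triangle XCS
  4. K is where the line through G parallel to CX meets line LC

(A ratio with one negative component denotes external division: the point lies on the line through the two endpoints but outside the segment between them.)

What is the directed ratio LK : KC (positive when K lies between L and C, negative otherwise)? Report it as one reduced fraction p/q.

LK:KC = -1/3

Choose coordinates G = (0, 0), X = (1, 0), U = (0, 1), F = (3, -3).
1. C lies on line GF with GC:CF = 5:(-2) ⇒ C = (5, -5)
2. S lies on line FX with FS:SX = -4:5 ⇒ S = (11, -15)
3. L is the centroid of triangle XCS ⇒ L = (17/3, -20/3)
4. K is where the line through G parallel to CX meets line LC ⇒ K = (6, -15/2)
K = L + t·(C−L) with t = -1/2, so LK:KC = t:(1−t) = -1/2:3/2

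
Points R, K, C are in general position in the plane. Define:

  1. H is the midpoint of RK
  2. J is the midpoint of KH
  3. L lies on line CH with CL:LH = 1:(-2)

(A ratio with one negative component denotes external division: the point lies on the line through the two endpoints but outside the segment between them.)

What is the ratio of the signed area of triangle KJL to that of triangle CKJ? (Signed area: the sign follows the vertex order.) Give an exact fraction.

Work in coordinates with R = (0, 0), K = (1, 0), C = (0, 1).
1. H is the midpoint of RK ⇒ H = (1/2, 0)
2. J is the midpoint of KH ⇒ J = (3/4, 0)
3. L lies on line CH with CL:LH = 1:(-2) ⇒ L = (-1/2, 2)
2·[KJL] = -1/2, 2·[CKJ] = -1/4
[KJL]:[CKJ] = -1/2:-1/4 = 2

[KJL]:[CKJ] = 2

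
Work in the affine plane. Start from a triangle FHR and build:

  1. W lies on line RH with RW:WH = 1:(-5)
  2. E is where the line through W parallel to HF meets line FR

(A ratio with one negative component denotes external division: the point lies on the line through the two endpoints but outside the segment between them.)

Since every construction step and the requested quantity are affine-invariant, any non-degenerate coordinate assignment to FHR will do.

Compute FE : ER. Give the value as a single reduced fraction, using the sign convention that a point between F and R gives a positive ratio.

FE:ER = -5

Set F = (0, 0), H = (1, 0), R = (0, 1); any affine frame gives the same invariant.
1. W lies on line RH with RW:WH = 1:(-5) ⇒ W = (-1/4, 5/4)
2. E is where the line through W parallel to HF meets line FR ⇒ E = (0, 5/4)
E = F + t·(R−F) with t = 5/4, so FE:ER = t:(1−t) = 5/4:-1/4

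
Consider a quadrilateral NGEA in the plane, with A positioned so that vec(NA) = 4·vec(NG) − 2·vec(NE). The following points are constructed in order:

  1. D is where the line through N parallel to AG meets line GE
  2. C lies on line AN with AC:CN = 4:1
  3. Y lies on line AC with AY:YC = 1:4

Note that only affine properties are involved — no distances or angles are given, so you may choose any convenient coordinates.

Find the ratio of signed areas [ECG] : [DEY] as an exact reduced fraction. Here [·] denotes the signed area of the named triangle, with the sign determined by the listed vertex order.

Set N = (0, 0), G = (1, 0), E = (0, 1), A = (4, -2); any affine frame gives the same invariant.
1. D is where the line through N parallel to AG meets line GE ⇒ D = (3, -2)
2. C lies on line AN with AC:CN = 4:1 ⇒ C = (4/5, -2/5)
3. Y lies on line AC with AY:YC = 1:4 ⇒ Y = (84/25, -42/25)
2·[ECG] = 3/5, 2·[DEY] = -51/25
[ECG]:[DEY] = 3/5:-51/25 = -5/17

[ECG]:[DEY] = -5/17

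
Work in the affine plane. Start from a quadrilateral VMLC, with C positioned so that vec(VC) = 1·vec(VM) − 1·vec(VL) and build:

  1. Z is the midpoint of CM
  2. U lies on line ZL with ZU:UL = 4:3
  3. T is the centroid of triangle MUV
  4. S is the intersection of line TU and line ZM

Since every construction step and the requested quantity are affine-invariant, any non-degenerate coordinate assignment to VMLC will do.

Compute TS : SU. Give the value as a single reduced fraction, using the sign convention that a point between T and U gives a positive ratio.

Work in coordinates with V = (0, 0), M = (1, 0), L = (0, 1), C = (1, -1).
1. Z is the midpoint of CM ⇒ Z = (1, -1/2)
2. U lies on line ZL with ZU:UL = 4:3 ⇒ U = (3/7, 5/14)
3. T is the centroid of triangle MUV ⇒ T = (10/21, 5/42)
4. S is the intersection of line TU and line ZM ⇒ S = (1, -5/2)
S = T + t·(U−T) with t = -11, so TS:SU = t:(1−t) = -11:12

TS:SU = -11/12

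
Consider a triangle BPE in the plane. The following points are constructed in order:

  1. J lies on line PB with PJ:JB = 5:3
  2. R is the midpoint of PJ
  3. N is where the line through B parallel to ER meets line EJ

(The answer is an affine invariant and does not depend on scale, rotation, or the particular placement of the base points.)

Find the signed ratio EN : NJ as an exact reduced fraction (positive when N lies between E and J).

EN:NJ = -11/6

Choose coordinates B = (0, 0), P = (1, 0), E = (0, 1).
1. J lies on line PB with PJ:JB = 5:3 ⇒ J = (3/8, 0)
2. R is the midpoint of PJ ⇒ R = (11/16, 0)
3. N is where the line through B parallel to ER meets line EJ ⇒ N = (33/40, -6/5)
N = E + t·(J−E) with t = 11/5, so EN:NJ = t:(1−t) = 11/5:-6/5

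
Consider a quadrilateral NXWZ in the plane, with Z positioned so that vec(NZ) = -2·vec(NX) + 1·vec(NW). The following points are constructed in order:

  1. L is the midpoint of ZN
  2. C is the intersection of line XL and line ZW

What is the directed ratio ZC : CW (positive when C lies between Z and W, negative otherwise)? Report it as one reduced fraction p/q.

Set N = (0, 0), X = (1, 0), W = (0, 1), Z = (-2, 1); any affine frame gives the same invariant.
1. L is the midpoint of ZN ⇒ L = (-1, 1/2)
2. C is the intersection of line XL and line ZW ⇒ C = (-3, 1)
C = Z + t·(W−Z) with t = -1/2, so ZC:CW = t:(1−t) = -1/2:3/2

ZC:CW = -1/3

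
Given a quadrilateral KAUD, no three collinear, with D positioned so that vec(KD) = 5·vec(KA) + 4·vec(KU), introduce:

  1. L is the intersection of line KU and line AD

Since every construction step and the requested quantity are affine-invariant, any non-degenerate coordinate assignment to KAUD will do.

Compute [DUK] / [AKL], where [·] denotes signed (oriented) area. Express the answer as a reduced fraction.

[DUK]:[AKL] = 5

Work in coordinates with K = (0, 0), A = (1, 0), U = (0, 1), D = (5, 4).
1. L is the intersection of line KU and line AD ⇒ L = (0, -1)
2·[DUK] = 5, 2·[AKL] = 1
[DUK]:[AKL] = 5:1 = 5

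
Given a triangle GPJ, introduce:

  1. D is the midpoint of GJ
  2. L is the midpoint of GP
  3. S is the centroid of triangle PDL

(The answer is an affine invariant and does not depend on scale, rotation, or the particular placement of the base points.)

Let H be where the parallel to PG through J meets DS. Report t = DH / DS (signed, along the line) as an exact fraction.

Choose coordinates G = (0, 0), P = (1, 0), J = (0, 1).
1. D is the midpoint of GJ ⇒ D = (0, 1/2)
2. L is the midpoint of GP ⇒ L = (1/2, 0)
3. S is the centroid of triangle PDL ⇒ S = (1/2, 1/6)
through J parallel to PG: direction (-1, 0); meets DS at H = (-3/4, 1)
H = D + t·(S−D) with t = -3/2

t = -3/2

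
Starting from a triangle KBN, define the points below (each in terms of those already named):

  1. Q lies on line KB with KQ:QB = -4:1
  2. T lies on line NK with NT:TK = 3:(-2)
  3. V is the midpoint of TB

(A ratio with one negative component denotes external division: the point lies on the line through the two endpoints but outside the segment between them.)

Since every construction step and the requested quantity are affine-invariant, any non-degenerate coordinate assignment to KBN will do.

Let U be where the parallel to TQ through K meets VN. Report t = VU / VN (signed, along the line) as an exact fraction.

t = 7/11

Set K = (0, 0), B = (1, 0), N = (0, 1); any affine frame gives the same invariant.
1. Q lies on line KB with KQ:QB = -4:1 ⇒ Q = (4/3, 0)
2. T lies on line NK with NT:TK = 3:(-2) ⇒ T = (0, -2)
3. V is the midpoint of TB ⇒ V = (1/2, -1)
through K parallel to TQ: direction (4/3, 2); meets VN at U = (2/11, 3/11)
U = V + t·(N−V) with t = 7/11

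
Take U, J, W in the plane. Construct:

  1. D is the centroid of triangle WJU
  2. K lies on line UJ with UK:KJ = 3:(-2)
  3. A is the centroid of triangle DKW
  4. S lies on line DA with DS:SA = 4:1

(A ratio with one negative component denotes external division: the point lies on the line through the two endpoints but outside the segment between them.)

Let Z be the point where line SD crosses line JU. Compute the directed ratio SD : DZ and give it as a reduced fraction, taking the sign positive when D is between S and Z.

Set U = (0, 0), J = (1, 0), W = (0, 1); any affine frame gives the same invariant.
1. D is the centroid of triangle WJU ⇒ D = (1/3, 1/3)
2. K lies on line UJ with UK:KJ = 3:(-2) ⇒ K = (3, 0)
3. A is the centroid of triangle DKW ⇒ A = (10/9, 4/9)
4. S lies on line DA with DS:SA = 4:1 ⇒ S = (43/45, 19/45)
line SD meets JU at Z = (-2, 0)
D = S + t·(Z−S) with t = 4/19, so SD:DZ = 4/19:15/19

SD:DZ = 4/15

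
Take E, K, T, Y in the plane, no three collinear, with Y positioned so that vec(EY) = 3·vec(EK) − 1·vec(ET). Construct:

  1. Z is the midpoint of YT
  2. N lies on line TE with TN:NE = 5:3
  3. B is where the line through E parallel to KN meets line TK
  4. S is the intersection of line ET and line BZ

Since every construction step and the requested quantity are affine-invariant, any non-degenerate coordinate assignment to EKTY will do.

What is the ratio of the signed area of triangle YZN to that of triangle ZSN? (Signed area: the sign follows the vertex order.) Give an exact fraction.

Work in coordinates with E = (0, 0), K = (1, 0), T = (0, 1), Y = (3, -1).
1. Z is the midpoint of YT ⇒ Z = (3/2, 0)
2. N lies on line TE with TN:NE = 5:3 ⇒ N = (0, 3/8)
3. B is where the line through E parallel to KN meets line TK ⇒ B = (8/5, -3/5)
4. S is the intersection of line ET and line BZ ⇒ S = (0, 9)
2·[YZN] = 15/16, 2·[ZSN] = 207/16
[YZN]:[ZSN] = 15/16:207/16 = 5/69

[YZN]:[ZSN] = 5/69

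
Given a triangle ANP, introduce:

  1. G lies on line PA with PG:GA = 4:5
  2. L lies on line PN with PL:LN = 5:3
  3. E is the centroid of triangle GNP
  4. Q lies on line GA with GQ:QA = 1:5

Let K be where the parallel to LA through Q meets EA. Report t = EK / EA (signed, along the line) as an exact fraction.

Work in coordinates with A = (0, 0), N = (1, 0), P = (0, 1).
1. G lies on line PA with PG:GA = 4:5 ⇒ G = (0, 5/9)
2. L lies on line PN with PL:LN = 5:3 ⇒ L = (5/8, 3/8)
3. E is the centroid of triangle GNP ⇒ E = (1/3, 14/27)
4. Q lies on line GA with GQ:QA = 1:5 ⇒ Q = (0, 25/54)
through Q parallel to LA: direction (-5/8, -3/8); meets EA at K = (125/258, 875/1161)
K = E + t·(A−E) with t = -39/86

t = -39/86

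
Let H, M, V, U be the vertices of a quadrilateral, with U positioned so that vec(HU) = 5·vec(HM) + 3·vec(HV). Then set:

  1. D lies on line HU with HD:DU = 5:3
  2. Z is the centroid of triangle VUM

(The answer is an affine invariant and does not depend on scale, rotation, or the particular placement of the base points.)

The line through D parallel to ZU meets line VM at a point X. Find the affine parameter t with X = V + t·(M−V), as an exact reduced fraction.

t = 31/56

Set H = (0, 0), M = (1, 0), V = (0, 1), U = (5, 3); any affine frame gives the same invariant.
1. D lies on line HU with HD:DU = 5:3 ⇒ D = (25/8, 15/8)
2. Z is the centroid of triangle VUM ⇒ Z = (2, 4/3)
through D parallel to ZU: direction (3, 5/3); meets VM at X = (31/56, 25/56)
X = V + t·(M−V) with t = 31/56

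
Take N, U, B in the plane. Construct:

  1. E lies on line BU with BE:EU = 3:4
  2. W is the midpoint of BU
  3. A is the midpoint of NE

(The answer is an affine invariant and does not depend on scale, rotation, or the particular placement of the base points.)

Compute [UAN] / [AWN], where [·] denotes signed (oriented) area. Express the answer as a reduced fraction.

Assign N = (0, 0), U = (1, 0), B = (0, 1) — the answer is frame-independent, so this choice is without loss of generality.
1. E lies on line BU with BE:EU = 3:4 ⇒ E = (3/7, 4/7)
2. W is the midpoint of BU ⇒ W = (1/2, 1/2)
3. A is the midpoint of NE ⇒ A = (3/14, 2/7)
2·[UAN] = 2/7, 2·[AWN] = -1/28
[UAN]:[AWN] = 2/7:-1/28 = -8

[UAN]:[AWN] = -8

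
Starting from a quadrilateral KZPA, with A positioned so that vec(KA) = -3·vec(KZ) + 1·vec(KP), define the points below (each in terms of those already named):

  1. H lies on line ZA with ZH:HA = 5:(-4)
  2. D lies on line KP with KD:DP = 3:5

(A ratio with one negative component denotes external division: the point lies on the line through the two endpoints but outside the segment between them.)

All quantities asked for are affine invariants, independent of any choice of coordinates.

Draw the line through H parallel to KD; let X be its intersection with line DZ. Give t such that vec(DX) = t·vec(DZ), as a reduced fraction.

Choose coordinates K = (0, 0), Z = (1, 0), P = (0, 1), A = (-3, 1).
1. H lies on line ZA with ZH:HA = 5:(-4) ⇒ H = (-19, 5)
2. D lies on line KP with KD:DP = 3:5 ⇒ D = (0, 3/8)
through H parallel to KD: direction (0, 3/8); meets DZ at X = (-19, 15/2)
X = D + t·(Z−D) with t = -19

t = -19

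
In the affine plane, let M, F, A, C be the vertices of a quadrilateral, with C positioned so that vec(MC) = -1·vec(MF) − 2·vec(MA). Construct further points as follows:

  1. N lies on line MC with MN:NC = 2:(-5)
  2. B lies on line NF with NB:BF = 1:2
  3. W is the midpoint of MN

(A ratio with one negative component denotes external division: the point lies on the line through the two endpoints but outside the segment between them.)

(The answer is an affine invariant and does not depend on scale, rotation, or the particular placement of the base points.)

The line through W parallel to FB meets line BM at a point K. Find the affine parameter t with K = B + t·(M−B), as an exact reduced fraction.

Set M = (0, 0), F = (1, 0), A = (0, 1), C = (-1, -2); any affine frame gives the same invariant.
1. N lies on line MC with MN:NC = 2:(-5) ⇒ N = (2/3, 4/3)
2. B lies on line NF with NB:BF = 1:2 ⇒ B = (7/9, 8/9)
3. W is the midpoint of MN ⇒ W = (1/3, 2/3)
through W parallel to FB: direction (-2/9, 8/9); meets BM at K = (7/18, 4/9)
K = B + t·(M−B) with t = 1/2

t = 1/2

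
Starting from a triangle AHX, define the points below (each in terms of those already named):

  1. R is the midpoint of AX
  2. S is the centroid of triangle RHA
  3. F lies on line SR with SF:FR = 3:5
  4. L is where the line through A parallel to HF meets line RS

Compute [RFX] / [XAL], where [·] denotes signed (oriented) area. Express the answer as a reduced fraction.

[RFX]:[XAL] = 5/38

Assign A = (0, 0), H = (1, 0), X = (0, 1) — the answer is frame-independent, so this choice is without loss of generality.
1. R is the midpoint of AX ⇒ R = (0, 1/2)
2. S is the centroid of triangle RHA ⇒ S = (1/3, 1/6)
3. F lies on line SR with SF:FR = 3:5 ⇒ F = (5/24, 7/24)
4. L is where the line through A parallel to HF meets line RS ⇒ L = (19/24, -7/24)
2·[RFX] = 5/48, 2·[XAL] = 19/24
[RFX]:[XAL] = 5/48:19/24 = 5/38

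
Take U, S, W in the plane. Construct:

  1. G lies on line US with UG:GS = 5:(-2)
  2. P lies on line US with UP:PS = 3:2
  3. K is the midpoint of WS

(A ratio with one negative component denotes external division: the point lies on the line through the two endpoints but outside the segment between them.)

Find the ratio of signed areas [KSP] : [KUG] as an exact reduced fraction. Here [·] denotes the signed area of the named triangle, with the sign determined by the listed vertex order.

Assign U = (0, 0), S = (1, 0), W = (0, 1) — the answer is frame-independent, so this choice is without loss of generality.
1. G lies on line US with UG:GS = 5:(-2) ⇒ G = (5/3, 0)
2. P lies on line US with UP:PS = 3:2 ⇒ P = (3/5, 0)
3. K is the midpoint of WS ⇒ K = (1/2, 1/2)
2·[KSP] = -1/5, 2·[KUG] = 5/6
[KSP]:[KUG] = -1/5:5/6 = -6/25

[KSP]:[KUG] = -6/25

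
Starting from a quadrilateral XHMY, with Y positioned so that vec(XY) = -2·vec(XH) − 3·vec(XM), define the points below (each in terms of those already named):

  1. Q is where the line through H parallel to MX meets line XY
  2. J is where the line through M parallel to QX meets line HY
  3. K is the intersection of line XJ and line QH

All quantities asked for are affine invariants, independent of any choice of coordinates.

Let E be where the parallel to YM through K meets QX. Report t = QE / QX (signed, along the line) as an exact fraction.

Set X = (0, 0), H = (1, 0), M = (0, 1), Y = (-2, -3); any affine frame gives the same invariant.
1. Q is where the line through H parallel to MX meets line XY ⇒ Q = (1, 3/2)
2. J is where the line through M parallel to QX meets line HY ⇒ J = (-4, -5)
3. K is the intersection of line XJ and line QH ⇒ K = (1, 5/4)
through K parallel to YM: direction (2, 4); meets QX at E = (3/2, 9/4)
E = Q + t·(X−Q) with t = -1/2

t = -1/2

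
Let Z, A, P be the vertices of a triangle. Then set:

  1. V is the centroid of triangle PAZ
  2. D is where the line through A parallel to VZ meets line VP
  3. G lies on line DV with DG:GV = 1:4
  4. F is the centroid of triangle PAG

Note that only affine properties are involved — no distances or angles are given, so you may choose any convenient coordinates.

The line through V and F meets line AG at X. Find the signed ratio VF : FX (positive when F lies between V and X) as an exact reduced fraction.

Choose coordinates Z = (0, 0), A = (1, 0), P = (0, 1).
1. V is the centroid of triangle PAZ ⇒ V = (1/3, 1/3)
2. D is where the line through A parallel to VZ meets line VP ⇒ D = (2/3, -1/3)
3. G lies on line DV with DG:GV = 1:4 ⇒ G = (3/5, -1/5)
4. F is the centroid of triangle PAG ⇒ F = (8/15, 4/15)
line VF meets AG at X = (17/15, 1/15)
F = V + t·(X−V) with t = 1/4, so VF:FX = 1/4:3/4

VF:FX = 1/3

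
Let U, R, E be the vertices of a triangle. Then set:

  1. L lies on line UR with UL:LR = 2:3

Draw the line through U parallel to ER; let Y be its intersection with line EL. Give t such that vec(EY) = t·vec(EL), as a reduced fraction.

t = 5/3

Choose coordinates U = (0, 0), R = (1, 0), E = (0, 1).
1. L lies on line UR with UL:LR = 2:3 ⇒ L = (2/5, 0)
through U parallel to ER: direction (1, -1); meets EL at Y = (2/3, -2/3)
Y = E + t·(L−E) with t = 5/3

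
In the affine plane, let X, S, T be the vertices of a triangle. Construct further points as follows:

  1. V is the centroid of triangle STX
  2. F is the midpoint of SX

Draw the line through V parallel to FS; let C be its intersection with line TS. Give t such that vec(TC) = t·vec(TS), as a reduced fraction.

t = 2/3

Work in coordinates with X = (0, 0), S = (1, 0), T = (0, 1).
1. V is the centroid of triangle STX ⇒ V = (1/3, 1/3)
2. F is the midpoint of SX ⇒ F = (1/2, 0)
through V parallel to FS: direction (1/2, 0); meets TS at C = (2/3, 1/3)
C = T + t·(S−T) with t = 2/3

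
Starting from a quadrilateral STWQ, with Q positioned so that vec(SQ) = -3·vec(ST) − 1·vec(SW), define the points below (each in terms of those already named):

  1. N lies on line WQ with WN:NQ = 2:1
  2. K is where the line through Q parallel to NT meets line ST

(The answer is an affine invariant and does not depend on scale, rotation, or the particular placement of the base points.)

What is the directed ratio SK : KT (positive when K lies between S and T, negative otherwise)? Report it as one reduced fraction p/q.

SK:KT = -6/5

Choose coordinates S = (0, 0), T = (1, 0), W = (0, 1), Q = (-3, -1).
1. N lies on line WQ with WN:NQ = 2:1 ⇒ N = (-2, -1/3)
2. K is where the line through Q parallel to NT meets line ST ⇒ K = (6, 0)
K = S + t·(T−S) with t = 6, so SK:KT = t:(1−t) = 6:-5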